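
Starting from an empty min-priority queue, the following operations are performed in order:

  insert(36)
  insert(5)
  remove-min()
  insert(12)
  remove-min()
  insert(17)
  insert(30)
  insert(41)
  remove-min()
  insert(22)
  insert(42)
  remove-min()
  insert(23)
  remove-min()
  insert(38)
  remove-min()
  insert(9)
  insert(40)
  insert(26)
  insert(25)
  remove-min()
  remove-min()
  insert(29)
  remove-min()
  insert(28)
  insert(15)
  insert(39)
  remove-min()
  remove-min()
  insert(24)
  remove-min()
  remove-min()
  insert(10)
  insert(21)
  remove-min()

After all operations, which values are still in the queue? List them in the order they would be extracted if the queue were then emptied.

insert 36 → {36}
insert 5 → {5, 36}
remove-min → 5; now {36}
insert 12 → {12, 36}
remove-min → 12; now {36}
insert 17 → {17, 36}
insert 30 → {17, 30, 36}
insert 41 → {17, 30, 36, 41}
remove-min → 17; now {30, 36, 41}
insert 22 → {22, 30, 36, 41}
insert 42 → {22, 30, 36, 41, 42}
remove-min → 22; now {30, 36, 41, 42}
insert 23 → {23, 30, 36, 41, 42}
remove-min → 23; now {30, 36, 41, 42}
insert 38 → {30, 36, 38, 41, 42}
remove-min → 30; now {36, 38, 41, 42}
insert 9 → {9, 36, 38, 41, 42}
insert 40 → {9, 36, 38, 40, 41, 42}
insert 26 → {9, 26, 36, 38, 40, 41, 42}
insert 25 → {9, 25, 26, 36, 38, 40, 41, 42}
remove-min → 9; now {25, 26, 36, 38, 40, 41, 42}
remove-min → 25; now {26, 36, 38, 40, 41, 42}
insert 29 → {26, 29, 36, 38, 40, 41, 42}
remove-min → 26; now {29, 36, 38, 40, 41, 42}
insert 28 → {28, 29, 36, 38, 40, 41, 42}
insert 15 → {15, 28, 29, 36, 38, 40, 41, 42}
insert 39 → {15, 28, 29, 36, 38, 39, 40, 41, 42}
remove-min → 15; now {28, 29, 36, 38, 39, 40, 41, 42}
remove-min → 28; now {29, 36, 38, 39, 40, 41, 42}
insert 24 → {24, 29, 36, 38, 39, 40, 41, 42}
remove-min → 24; now {29, 36, 38, 39, 40, 41, 42}
remove-min → 29; now {36, 38, 39, 40, 41, 42}
insert 10 → {10, 36, 38, 39, 40, 41, 42}
insert 21 → {10, 21, 36, 38, 39, 40, 41, 42}
remove-min → 10; now {21, 36, 38, 39, 40, 41, 42}

21, 36, 38, 39, 40, 41, 42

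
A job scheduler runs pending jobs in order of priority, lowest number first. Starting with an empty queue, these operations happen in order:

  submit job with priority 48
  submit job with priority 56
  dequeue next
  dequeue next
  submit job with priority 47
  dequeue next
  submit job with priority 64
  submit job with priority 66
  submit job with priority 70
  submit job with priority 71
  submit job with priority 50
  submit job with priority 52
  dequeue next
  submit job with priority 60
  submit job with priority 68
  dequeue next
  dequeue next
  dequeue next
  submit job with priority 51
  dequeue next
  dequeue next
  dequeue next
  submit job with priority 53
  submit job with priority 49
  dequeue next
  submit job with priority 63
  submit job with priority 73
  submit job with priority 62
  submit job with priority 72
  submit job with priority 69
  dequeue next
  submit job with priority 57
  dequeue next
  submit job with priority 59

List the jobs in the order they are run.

insert 48 → {48}
insert 56 → {48, 56}
dequeue next → 48; now {56}
dequeue next → 56; now {}
insert 47 → {47}
dequeue next → 47; now {}
insert 64 → {64}
insert 66 → {64, 66}
insert 70 → {64, 66, 70}
insert 71 → {64, 66, 70, 71}
insert 50 → {50, 64, 66, 70, 71}
insert 52 → {50, 52, 64, 66, 70, 71}
dequeue next → 50; now {52, 64, 66, 70, 71}
insert 60 → {52, 60, 64, 66, 70, 71}
insert 68 → {52, 60, 64, 66, 68, 70, 71}
dequeue next → 52; now {60, 64, 66, 68, 70, 71}
dequeue next → 60; now {64, 66, 68, 70, 71}
dequeue next → 64; now {66, 68, 70, 71}
insert 51 → {51, 66, 68, 70, 71}
dequeue next → 51; now {66, 68, 70, 71}
dequeue next → 66; now {68, 70, 71}
dequeue next → 68; now {70, 71}
insert 53 → {53, 70, 71}
insert 49 → {49, 53, 70, 71}
dequeue next → 49; now {53, 70, 71}
insert 63 → {53, 63, 70, 71}
insert 73 → {53, 63, 70, 71, 73}
insert 62 → {53, 62, 63, 70, 71, 73}
insert 72 → {53, 62, 63, 70, 71, 72, 73}
insert 69 → {53, 62, 63, 69, 70, 71, 72, 73}
dequeue next → 53; now {62, 63, 69, 70, 71, 72, 73}
insert 57 → {57, 62, 63, 69, 70, 71, 72, 73}
dequeue next → 57; now {62, 63, 69, 70, 71, 72, 73}
insert 59 → {59, 62, 63, 69, 70, 71, 72, 73}

48, 56, 47, 50, 52, 60, 64, 51, 66, 68, 49, 53, 57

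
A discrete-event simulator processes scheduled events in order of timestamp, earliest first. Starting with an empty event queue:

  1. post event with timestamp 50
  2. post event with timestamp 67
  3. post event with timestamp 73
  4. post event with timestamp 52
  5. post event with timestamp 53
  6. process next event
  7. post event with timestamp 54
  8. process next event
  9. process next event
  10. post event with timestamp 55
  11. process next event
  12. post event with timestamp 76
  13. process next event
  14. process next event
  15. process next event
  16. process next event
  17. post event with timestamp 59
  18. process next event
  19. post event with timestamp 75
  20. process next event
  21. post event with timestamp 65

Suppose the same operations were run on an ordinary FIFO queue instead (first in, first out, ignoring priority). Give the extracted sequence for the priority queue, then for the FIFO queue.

insert 50 → {50}
insert 67 → {50, 67}
insert 73 → {50, 67, 73}
insert 52 → {50, 52, 67, 73}
insert 53 → {50, 52, 53, 67, 73}
process next event → 50; now {52, 53, 67, 73}
insert 54 → {52, 53, 54, 67, 73}
process next event → 52; now {53, 54, 67, 73}
process next event → 53; now {54, 67, 73}
insert 55 → {54, 55, 67, 73}
process next event → 54; now {55, 67, 73}
insert 76 → {55, 67, 73, 76}
process next event → 55; now {67, 73, 76}
process next event → 67; now {73, 76}
process next event → 73; now {76}
process next event → 76; now {}
insert 59 → {59}
process next event → 59; now {}
insert 75 → {75}
process next event → 75; now {}
insert 65 → {65}

priority queue: 50 → 52 → 53 → 54 → 55 → 67 → 73 → 76 → 59 → 75; FIFO queue: 50, 67, 73, 52, 53, 54, 55, 76, 59, 75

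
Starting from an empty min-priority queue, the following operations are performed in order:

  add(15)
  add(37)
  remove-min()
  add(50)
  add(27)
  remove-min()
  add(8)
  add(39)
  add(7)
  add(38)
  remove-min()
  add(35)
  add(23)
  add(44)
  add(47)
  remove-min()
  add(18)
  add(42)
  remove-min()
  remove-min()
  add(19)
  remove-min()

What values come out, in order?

insert 15 → {15}
insert 37 → {15, 37}
remove-min → 15; now {37}
insert 50 → {37, 50}
insert 27 → {27, 37, 50}
remove-min → 27; now {37, 50}
insert 8 → {8, 37, 50}
insert 39 → {8, 37, 39, 50}
insert 7 → {7, 8, 37, 39, 50}
insert 38 → {7, 8, 37, 38, 39, 50}
remove-min → 7; now {8, 37, 38, 39, 50}
insert 35 → {8, 35, 37, 38, 39, 50}
insert 23 → {8, 23, 35, 37, 38, 39, 50}
insert 44 → {8, 23, 35, 37, 38, 39, 44, 50}
insert 47 → {8, 23, 35, 37, 38, 39, 44, 47, 50}
remove-min → 8; now {23, 35, 37, 38, 39, 44, 47, 50}
insert 18 → {18, 23, 35, 37, 38, 39, 44, 47, 50}
insert 42 → {18, 23, 35, 37, 38, 39, 42, 44, 47, 50}
remove-min → 18; now {23, 35, 37, 38, 39, 42, 44, 47, 50}
remove-min → 23; now {35, 37, 38, 39, 42, 44, 47, 50}
insert 19 → {19, 35, 37, 38, 39, 42, 44, 47, 50}
remove-min → 19; now {35, 37, 38, 39, 42, 44, 47, 50}

15 → 27 → 7 → 8 → 18 → 23 → 19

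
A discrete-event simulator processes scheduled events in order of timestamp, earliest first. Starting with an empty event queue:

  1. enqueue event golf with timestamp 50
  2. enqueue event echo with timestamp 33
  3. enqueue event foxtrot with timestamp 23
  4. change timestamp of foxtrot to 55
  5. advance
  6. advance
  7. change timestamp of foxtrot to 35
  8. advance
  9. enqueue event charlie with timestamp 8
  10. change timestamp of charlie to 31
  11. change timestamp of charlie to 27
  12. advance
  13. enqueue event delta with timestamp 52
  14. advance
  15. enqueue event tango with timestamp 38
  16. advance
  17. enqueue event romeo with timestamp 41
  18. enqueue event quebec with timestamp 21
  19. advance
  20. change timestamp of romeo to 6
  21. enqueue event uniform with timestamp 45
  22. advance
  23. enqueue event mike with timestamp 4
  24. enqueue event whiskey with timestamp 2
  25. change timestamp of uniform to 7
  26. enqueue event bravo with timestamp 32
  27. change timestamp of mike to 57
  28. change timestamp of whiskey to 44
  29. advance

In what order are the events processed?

[echo, golf, foxtrot, charlie, delta, tango, quebec, romeo, uniform]

add golf (timestamp 50) → {golf:50}
add echo (timestamp 33) → {echo:33, golf:50}
add foxtrot (timestamp 23) → {foxtrot:23, echo:33, golf:50}
update foxtrot to timestamp 55 → {echo:33, golf:50, foxtrot:55}
advance → echo; now {golf:50, foxtrot:55}
advance → golf; now {foxtrot:55}
update foxtrot to timestamp 35 → {foxtrot:35}
advance → foxtrot; now {}
add charlie (timestamp 8) → {charlie:8}
update charlie to timestamp 31 → {charlie:31}
update charlie to timestamp 27 → {charlie:27}
advance → charlie; now {}
add delta (timestamp 52) → {delta:52}
advance → delta; now {}
add tango (timestamp 38) → {tango:38}
advance → tango; now {}
add romeo (timestamp 41) → {romeo:41}
add quebec (timestamp 21) → {quebec:21, romeo:41}
advance → quebec; now {romeo:41}
update romeo to timestamp 6 → {romeo:6}
add uniform (timestamp 45) → {romeo:6, uniform:45}
advance → romeo; now {uniform:45}
add mike (timestamp 4) → {mike:4, uniform:45}
add whiskey (timestamp 2) → {whiskey:2, mike:4, uniform:45}
update uniform to timestamp 7 → {whiskey:2, mike:4, uniform:7}
add bravo (timestamp 32) → {whiskey:2, mike:4, uniform:7, bravo:32}
update mike to timestamp 57 → {whiskey:2, uniform:7, bravo:32, mike:57}
update whiskey to timestamp 44 → {uniform:7, bravo:32, whiskey:44, mike:57}
advance → uniform; now {bravo:32, whiskey:44, mike:57}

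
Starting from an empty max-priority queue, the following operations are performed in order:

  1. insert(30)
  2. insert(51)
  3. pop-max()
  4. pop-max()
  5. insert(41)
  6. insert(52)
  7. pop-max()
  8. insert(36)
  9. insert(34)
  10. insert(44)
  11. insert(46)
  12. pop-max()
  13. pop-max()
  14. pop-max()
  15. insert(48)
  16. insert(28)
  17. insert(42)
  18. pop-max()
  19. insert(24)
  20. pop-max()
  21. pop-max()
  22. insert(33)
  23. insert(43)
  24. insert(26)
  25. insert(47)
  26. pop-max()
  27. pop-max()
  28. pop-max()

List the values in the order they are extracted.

51 → 30 → 52 → 46 → 44 → 41 → 48 → 42 → 36 → 47 → 43 → 34

insert 30 → {30}
insert 51 → {51, 30}
pop-max → 51; now {30}
pop-max → 30; now {}
insert 41 → {41}
insert 52 → {52, 41}
pop-max → 52; now {41}
insert 36 → {41, 36}
insert 34 → {41, 36, 34}
insert 44 → {44, 41, 36, 34}
insert 46 → {46, 44, 41, 36, 34}
pop-max → 46; now {44, 41, 36, 34}
pop-max → 44; now {41, 36, 34}
pop-max → 41; now {36, 34}
insert 48 → {48, 36, 34}
insert 28 → {48, 36, 34, 28}
insert 42 → {48, 42, 36, 34, 28}
pop-max → 48; now {42, 36, 34, 28}
insert 24 → {42, 36, 34, 28, 24}
pop-max → 42; now {36, 34, 28, 24}
pop-max → 36; now {34, 28, 24}
insert 33 → {34, 33, 28, 24}
insert 43 → {43, 34, 33, 28, 24}
insert 26 → {43, 34, 33, 28, 26, 24}
insert 47 → {47, 43, 34, 33, 28, 26, 24}
pop-max → 47; now {43, 34, 33, 28, 26, 24}
pop-max → 43; now {34, 33, 28, 26, 24}
pop-max → 34; now {33, 28, 26, 24}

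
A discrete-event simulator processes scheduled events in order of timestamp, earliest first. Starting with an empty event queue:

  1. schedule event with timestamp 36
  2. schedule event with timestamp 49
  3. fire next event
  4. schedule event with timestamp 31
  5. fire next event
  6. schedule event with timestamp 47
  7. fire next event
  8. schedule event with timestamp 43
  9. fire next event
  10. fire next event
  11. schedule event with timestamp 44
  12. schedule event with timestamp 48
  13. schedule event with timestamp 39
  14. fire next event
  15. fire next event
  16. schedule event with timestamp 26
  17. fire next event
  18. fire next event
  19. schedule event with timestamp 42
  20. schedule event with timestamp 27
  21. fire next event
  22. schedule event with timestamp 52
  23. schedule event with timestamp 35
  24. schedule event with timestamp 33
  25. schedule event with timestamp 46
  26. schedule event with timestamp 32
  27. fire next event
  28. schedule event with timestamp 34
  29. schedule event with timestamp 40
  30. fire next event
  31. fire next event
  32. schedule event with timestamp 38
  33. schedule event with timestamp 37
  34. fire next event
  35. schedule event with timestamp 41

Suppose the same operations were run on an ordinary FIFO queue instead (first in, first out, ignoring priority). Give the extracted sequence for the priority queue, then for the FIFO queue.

priority queue: 36 → 31 → 47 → 43 → 49 → 39 → 44 → 26 → 48 → 27 → 32 → 33 → 34 → 35; FIFO queue: [36, 49, 31, 47, 43, 44, 48, 39, 26, 42, 27, 52, 35, 33]

insert 36 → {36}
insert 49 → {36, 49}
fire next event → 36; now {49}
insert 31 → {31, 49}
fire next event → 31; now {49}
insert 47 → {47, 49}
fire next event → 47; now {49}
insert 43 → {43, 49}
fire next event → 43; now {49}
fire next event → 49; now {}
insert 44 → {44}
insert 48 → {44, 48}
insert 39 → {39, 44, 48}
fire next event → 39; now {44, 48}
fire next event → 44; now {48}
insert 26 → {26, 48}
fire next event → 26; now {48}
fire next event → 48; now {}
insert 42 → {42}
insert 27 → {27, 42}
fire next event → 27; now {42}
insert 52 → {42, 52}
insert 35 → {35, 42, 52}
insert 33 → {33, 35, 42, 52}
insert 46 → {33, 35, 42, 46, 52}
insert 32 → {32, 33, 35, 42, 46, 52}
fire next event → 32; now {33, 35, 42, 46, 52}
insert 34 → {33, 34, 35, 42, 46, 52}
insert 40 → {33, 34, 35, 40, 42, 46, 52}
fire next event → 33; now {34, 35, 40, 42, 46, 52}
fire next event → 34; now {35, 40, 42, 46, 52}
insert 38 → {35, 38, 40, 42, 46, 52}
insert 37 → {35, 37, 38, 40, 42, 46, 52}
fire next event → 35; now {37, 38, 40, 42, 46, 52}
insert 41 → {37, 38, 40, 41, 42, 46, 52}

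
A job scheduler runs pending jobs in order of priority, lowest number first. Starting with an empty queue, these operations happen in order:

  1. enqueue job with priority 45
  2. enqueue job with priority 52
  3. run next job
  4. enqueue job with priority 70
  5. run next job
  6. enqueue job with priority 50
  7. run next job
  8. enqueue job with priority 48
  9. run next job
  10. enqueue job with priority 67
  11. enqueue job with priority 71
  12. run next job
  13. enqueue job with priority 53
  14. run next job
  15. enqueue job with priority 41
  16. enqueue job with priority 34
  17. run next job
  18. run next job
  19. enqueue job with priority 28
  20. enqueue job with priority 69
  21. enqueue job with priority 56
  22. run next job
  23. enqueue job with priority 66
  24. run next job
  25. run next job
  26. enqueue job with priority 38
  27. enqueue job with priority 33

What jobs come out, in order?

45 → 52 → 50 → 48 → 67 → 53 → 34 → 41 → 28 → 56 → 66

insert 45 → {45}
insert 52 → {45, 52}
run next job → 45; now {52}
insert 70 → {52, 70}
run next job → 52; now {70}
insert 50 → {50, 70}
run next job → 50; now {70}
insert 48 → {48, 70}
run next job → 48; now {70}
insert 67 → {67, 70}
insert 71 → {67, 70, 71}
run next job → 67; now {70, 71}
insert 53 → {53, 70, 71}
run next job → 53; now {70, 71}
insert 41 → {41, 70, 71}
insert 34 → {34, 41, 70, 71}
run next job → 34; now {41, 70, 71}
run next job → 41; now {70, 71}
insert 28 → {28, 70, 71}
insert 69 → {28, 69, 70, 71}
insert 56 → {28, 56, 69, 70, 71}
run next job → 28; now {56, 69, 70, 71}
insert 66 → {56, 66, 69, 70, 71}
run next job → 56; now {66, 69, 70, 71}
run next job → 66; now {69, 70, 71}
insert 38 → {38, 69, 70, 71}
insert 33 → {33, 38, 69, 70, 71}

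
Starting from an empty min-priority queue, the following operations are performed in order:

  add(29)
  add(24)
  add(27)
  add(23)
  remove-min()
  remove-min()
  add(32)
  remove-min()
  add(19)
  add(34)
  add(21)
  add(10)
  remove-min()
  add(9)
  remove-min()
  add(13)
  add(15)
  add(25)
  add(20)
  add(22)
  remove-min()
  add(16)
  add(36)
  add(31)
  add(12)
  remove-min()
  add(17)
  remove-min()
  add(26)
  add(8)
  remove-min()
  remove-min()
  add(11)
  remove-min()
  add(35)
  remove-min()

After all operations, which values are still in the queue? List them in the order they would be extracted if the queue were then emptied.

[19, 20, 21, 22, 25, 26, 29, 31, 32, 34, 35, 36]

insert 29 → {29}
insert 24 → {24, 29}
insert 27 → {24, 27, 29}
insert 23 → {23, 24, 27, 29}
remove-min → 23; now {24, 27, 29}
remove-min → 24; now {27, 29}
insert 32 → {27, 29, 32}
remove-min → 27; now {29, 32}
insert 19 → {19, 29, 32}
insert 34 → {19, 29, 32, 34}
insert 21 → {19, 21, 29, 32, 34}
insert 10 → {10, 19, 21, 29, 32, 34}
remove-min → 10; now {19, 21, 29, 32, 34}
insert 9 → {9, 19, 21, 29, 32, 34}
remove-min → 9; now {19, 21, 29, 32, 34}
insert 13 → {13, 19, 21, 29, 32, 34}
insert 15 → {13, 15, 19, 21, 29, 32, 34}
insert 25 → {13, 15, 19, 21, 25, 29, 32, 34}
insert 20 → {13, 15, 19, 20, 21, 25, 29, 32, 34}
insert 22 → {13, 15, 19, 20, 21, 22, 25, 29, 32, 34}
remove-min → 13; now {15, 19, 20, 21, 22, 25, 29, 32, 34}
insert 16 → {15, 16, 19, 20, 21, 22, 25, 29, 32, 34}
insert 36 → {15, 16, 19, 20, 21, 22, 25, 29, 32, 34, 36}
insert 31 → {15, 16, 19, 20, 21, 22, 25, 29, 31, 32, 34, 36}
insert 12 → {12, 15, 16, 19, 20, 21, 22, 25, 29, 31, 32, 34, 36}
remove-min → 12; now {15, 16, 19, 20, 21, 22, 25, 29, 31, 32, 34, 36}
insert 17 → {15, 16, 17, 19, 20, 21, 22, 25, 29, 31, 32, 34, 36}
remove-min → 15; now {16, 17, 19, 20, 21, 22, 25, 29, 31, 32, 34, 36}
insert 26 → {16, 17, 19, 20, 21, 22, 25, 26, 29, 31, 32, 34, 36}
insert 8 → {8, 16, 17, 19, 20, 21, 22, 25, 26, 29, 31, 32, 34, 36}
remove-min → 8; now {16, 17, 19, 20, 21, 22, 25, 26, 29, 31, 32, 34, 36}
remove-min → 16; now {17, 19, 20, 21, 22, 25, 26, 29, 31, 32, 34, 36}
insert 11 → {11, 17, 19, 20, 21, 22, 25, 26, 29, 31, 32, 34, 36}
remove-min → 11; now {17, 19, 20, 21, 22, 25, 26, 29, 31, 32, 34, 36}
insert 35 → {17, 19, 20, 21, 22, 25, 26, 29, 31, 32, 34, 35, 36}
remove-min → 17; now {19, 20, 21, 22, 25, 26, 29, 31, 32, 34, 35, 36}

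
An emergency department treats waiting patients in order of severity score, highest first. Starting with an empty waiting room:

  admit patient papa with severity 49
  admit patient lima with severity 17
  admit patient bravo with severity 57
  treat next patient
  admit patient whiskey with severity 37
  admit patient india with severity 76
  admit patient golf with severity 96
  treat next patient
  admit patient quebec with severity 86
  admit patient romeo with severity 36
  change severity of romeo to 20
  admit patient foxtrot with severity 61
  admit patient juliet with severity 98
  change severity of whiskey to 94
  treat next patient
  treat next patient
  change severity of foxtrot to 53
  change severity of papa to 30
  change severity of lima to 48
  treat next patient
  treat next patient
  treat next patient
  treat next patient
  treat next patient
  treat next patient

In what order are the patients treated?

bravo, golf, juliet, whiskey, quebec, india, foxtrot, lima, papa, romeo

add papa (severity 49) → {papa:49}
add lima (severity 17) → {papa:49, lima:17}
add bravo (severity 57) → {bravo:57, papa:49, lima:17}
treat next patient → bravo; now {papa:49, lima:17}
add whiskey (severity 37) → {papa:49, whiskey:37, lima:17}
add india (severity 76) → {india:76, papa:49, whiskey:37, lima:17}
add golf (severity 96) → {golf:96, india:76, papa:49, whiskey:37, lima:17}
treat next patient → golf; now {india:76, papa:49, whiskey:37, lima:17}
add quebec (severity 86) → {quebec:86, india:76, papa:49, whiskey:37, lima:17}
add romeo (severity 36) → {quebec:86, india:76, papa:49, whiskey:37, romeo:36, lima:17}
update romeo to severity 20 → {quebec:86, india:76, papa:49, whiskey:37, romeo:20, lima:17}
add foxtrot (severity 61) → {quebec:86, india:76, foxtrot:61, papa:49, whiskey:37, romeo:20, lima:17}
add juliet (severity 98) → {juliet:98, quebec:86, india:76, foxtrot:61, papa:49, whiskey:37, romeo:20, lima:17}
update whiskey to severity 94 → {juliet:98, whiskey:94, quebec:86, india:76, foxtrot:61, papa:49, romeo:20, lima:17}
treat next patient → juliet; now {whiskey:94, quebec:86, india:76, foxtrot:61, papa:49, romeo:20, lima:17}
treat next patient → whiskey; now {quebec:86, india:76, foxtrot:61, papa:49, romeo:20, lima:17}
update foxtrot to severity 53 → {quebec:86, india:76, foxtrot:53, papa:49, romeo:20, lima:17}
update papa to severity 30 → {quebec:86, india:76, foxtrot:53, papa:30, romeo:20, lima:17}
update lima to severity 48 → {quebec:86, india:76, foxtrot:53, lima:48, papa:30, romeo:20}
treat next patient → quebec; now {india:76, foxtrot:53, lima:48, papa:30, romeo:20}
treat next patient → india; now {foxtrot:53, lima:48, papa:30, romeo:20}
treat next patient → foxtrot; now {lima:48, papa:30, romeo:20}
treat next patient → lima; now {papa:30, romeo:20}
treat next patient → papa; now {romeo:20}
treat next patient → romeo; now {}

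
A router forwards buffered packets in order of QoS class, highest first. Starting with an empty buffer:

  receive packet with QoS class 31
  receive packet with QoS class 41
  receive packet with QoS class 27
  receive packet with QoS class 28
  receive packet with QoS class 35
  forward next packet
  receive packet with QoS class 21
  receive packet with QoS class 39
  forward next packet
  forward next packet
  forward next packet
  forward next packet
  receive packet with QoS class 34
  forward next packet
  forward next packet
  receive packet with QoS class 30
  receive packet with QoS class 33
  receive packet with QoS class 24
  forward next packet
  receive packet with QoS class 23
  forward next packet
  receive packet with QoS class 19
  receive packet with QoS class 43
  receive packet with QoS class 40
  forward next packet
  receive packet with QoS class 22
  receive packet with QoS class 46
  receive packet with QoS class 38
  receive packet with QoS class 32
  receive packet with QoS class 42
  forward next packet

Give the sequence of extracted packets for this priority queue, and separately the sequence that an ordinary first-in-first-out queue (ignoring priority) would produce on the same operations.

priority queue: 41, 39, 35, 31, 28, 34, 27, 33, 30, 43, 46; FIFO queue: 31 → 41 → 27 → 28 → 35 → 21 → 39 → 34 → 30 → 33 → 24

insert 31 → {31}
insert 41 → {41, 31}
insert 27 → {41, 31, 27}
insert 28 → {41, 31, 28, 27}
insert 35 → {41, 35, 31, 28, 27}
forward next packet → 41; now {35, 31, 28, 27}
insert 21 → {35, 31, 28, 27, 21}
insert 39 → {39, 35, 31, 28, 27, 21}
forward next packet → 39; now {35, 31, 28, 27, 21}
forward next packet → 35; now {31, 28, 27, 21}
forward next packet → 31; now {28, 27, 21}
forward next packet → 28; now {27, 21}
insert 34 → {34, 27, 21}
forward next packet → 34; now {27, 21}
forward next packet → 27; now {21}
insert 30 → {30, 21}
insert 33 → {33, 30, 21}
insert 24 → {33, 30, 24, 21}
forward next packet → 33; now {30, 24, 21}
insert 23 → {30, 24, 23, 21}
forward next packet → 30; now {24, 23, 21}
insert 19 → {24, 23, 21, 19}
insert 43 → {43, 24, 23, 21, 19}
insert 40 → {43, 40, 24, 23, 21, 19}
forward next packet → 43; now {40, 24, 23, 21, 19}
insert 22 → {40, 24, 23, 22, 21, 19}
insert 46 → {46, 40, 24, 23, 22, 21, 19}
insert 38 → {46, 40, 38, 24, 23, 22, 21, 19}
insert 32 → {46, 40, 38, 32, 24, 23, 22, 21, 19}
insert 42 → {46, 42, 40, 38, 32, 24, 23, 22, 21, 19}
forward next packet → 46; now {42, 40, 38, 32, 24, 23, 22, 21, 19}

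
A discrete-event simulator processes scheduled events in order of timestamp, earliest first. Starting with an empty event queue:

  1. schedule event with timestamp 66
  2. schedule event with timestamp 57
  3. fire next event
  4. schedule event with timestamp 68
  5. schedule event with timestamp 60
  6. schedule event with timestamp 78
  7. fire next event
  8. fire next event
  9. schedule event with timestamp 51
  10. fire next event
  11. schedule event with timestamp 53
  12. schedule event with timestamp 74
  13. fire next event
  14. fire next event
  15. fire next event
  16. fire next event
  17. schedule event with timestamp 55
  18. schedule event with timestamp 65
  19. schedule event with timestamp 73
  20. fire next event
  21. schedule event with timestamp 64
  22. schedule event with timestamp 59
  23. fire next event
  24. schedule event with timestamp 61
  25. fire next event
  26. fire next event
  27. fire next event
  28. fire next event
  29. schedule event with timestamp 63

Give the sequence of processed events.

insert 66 → {66}
insert 57 → {57, 66}
fire next event → 57; now {66}
insert 68 → {66, 68}
insert 60 → {60, 66, 68}
insert 78 → {60, 66, 68, 78}
fire next event → 60; now {66, 68, 78}
fire next event → 66; now {68, 78}
insert 51 → {51, 68, 78}
fire next event → 51; now {68, 78}
insert 53 → {53, 68, 78}
insert 74 → {53, 68, 74, 78}
fire next event → 53; now {68, 74, 78}
fire next event → 68; now {74, 78}
fire next event → 74; now {78}
fire next event → 78; now {}
insert 55 → {55}
insert 65 → {55, 65}
insert 73 → {55, 65, 73}
fire next event → 55; now {65, 73}
insert 64 → {64, 65, 73}
insert 59 → {59, 64, 65, 73}
fire next event → 59; now {64, 65, 73}
insert 61 → {61, 64, 65, 73}
fire next event → 61; now {64, 65, 73}
fire next event → 64; now {65, 73}
fire next event → 65; now {73}
fire next event → 73; now {}
insert 63 → {63}

[57, 60, 66, 51, 53, 68, 74, 78, 55, 59, 61, 64, 65, 73]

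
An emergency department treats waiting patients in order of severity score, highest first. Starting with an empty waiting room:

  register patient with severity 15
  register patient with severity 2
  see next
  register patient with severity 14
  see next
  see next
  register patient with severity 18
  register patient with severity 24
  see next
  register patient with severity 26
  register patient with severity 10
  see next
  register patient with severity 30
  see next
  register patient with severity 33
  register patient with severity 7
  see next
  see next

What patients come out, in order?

15, 14, 2, 24, 26, 30, 33, 18

insert 15 → {15}
insert 2 → {15, 2}
see next → 15; now {2}
insert 14 → {14, 2}
see next → 14; now {2}
see next → 2; now {}
insert 18 → {18}
insert 24 → {24, 18}
see next → 24; now {18}
insert 26 → {26, 18}
insert 10 → {26, 18, 10}
see next → 26; now {18, 10}
insert 30 → {30, 18, 10}
see next → 30; now {18, 10}
insert 33 → {33, 18, 10}
insert 7 → {33, 18, 10, 7}
see next → 33; now {18, 10, 7}
see next → 18; now {10, 7}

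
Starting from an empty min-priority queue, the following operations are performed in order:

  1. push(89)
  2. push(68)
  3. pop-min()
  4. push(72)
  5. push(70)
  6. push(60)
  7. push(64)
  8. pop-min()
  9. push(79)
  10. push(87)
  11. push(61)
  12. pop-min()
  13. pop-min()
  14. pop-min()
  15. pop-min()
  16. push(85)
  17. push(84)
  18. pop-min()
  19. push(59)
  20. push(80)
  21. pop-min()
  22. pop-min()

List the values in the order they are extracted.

68 → 60 → 61 → 64 → 70 → 72 → 79 → 59 → 80

insert 89 → {89}
insert 68 → {68, 89}
pop-min → 68; now {89}
insert 72 → {72, 89}
insert 70 → {70, 72, 89}
insert 60 → {60, 70, 72, 89}
insert 64 → {60, 64, 70, 72, 89}
pop-min → 60; now {64, 70, 72, 89}
insert 79 → {64, 70, 72, 79, 89}
insert 87 → {64, 70, 72, 79, 87, 89}
insert 61 → {61, 64, 70, 72, 79, 87, 89}
pop-min → 61; now {64, 70, 72, 79, 87, 89}
pop-min → 64; now {70, 72, 79, 87, 89}
pop-min → 70; now {72, 79, 87, 89}
pop-min → 72; now {79, 87, 89}
insert 85 → {79, 85, 87, 89}
insert 84 → {79, 84, 85, 87, 89}
pop-min → 79; now {84, 85, 87, 89}
insert 59 → {59, 84, 85, 87, 89}
insert 80 → {59, 80, 84, 85, 87, 89}
pop-min → 59; now {80, 84, 85, 87, 89}
pop-min → 80; now {84, 85, 87, 89}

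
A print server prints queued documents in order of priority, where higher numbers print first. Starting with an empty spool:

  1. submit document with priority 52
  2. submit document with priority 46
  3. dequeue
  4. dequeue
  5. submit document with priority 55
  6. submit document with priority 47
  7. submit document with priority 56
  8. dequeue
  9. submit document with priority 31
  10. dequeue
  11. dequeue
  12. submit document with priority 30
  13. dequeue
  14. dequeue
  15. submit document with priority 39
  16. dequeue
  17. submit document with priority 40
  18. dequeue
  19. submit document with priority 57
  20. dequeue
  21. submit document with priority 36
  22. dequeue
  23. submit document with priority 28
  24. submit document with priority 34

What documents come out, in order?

[52, 46, 56, 55, 47, 31, 30, 39, 40, 57, 36]

insert 52 → {52}
insert 46 → {52, 46}
dequeue → 52; now {46}
dequeue → 46; now {}
insert 55 → {55}
insert 47 → {55, 47}
insert 56 → {56, 55, 47}
dequeue → 56; now {55, 47}
insert 31 → {55, 47, 31}
dequeue → 55; now {47, 31}
dequeue → 47; now {31}
insert 30 → {31, 30}
dequeue → 31; now {30}
dequeue → 30; now {}
insert 39 → {39}
dequeue → 39; now {}
insert 40 → {40}
dequeue → 40; now {}
insert 57 → {57}
dequeue → 57; now {}
insert 36 → {36}
dequeue → 36; now {}
insert 28 → {28}
insert 34 → {34, 28}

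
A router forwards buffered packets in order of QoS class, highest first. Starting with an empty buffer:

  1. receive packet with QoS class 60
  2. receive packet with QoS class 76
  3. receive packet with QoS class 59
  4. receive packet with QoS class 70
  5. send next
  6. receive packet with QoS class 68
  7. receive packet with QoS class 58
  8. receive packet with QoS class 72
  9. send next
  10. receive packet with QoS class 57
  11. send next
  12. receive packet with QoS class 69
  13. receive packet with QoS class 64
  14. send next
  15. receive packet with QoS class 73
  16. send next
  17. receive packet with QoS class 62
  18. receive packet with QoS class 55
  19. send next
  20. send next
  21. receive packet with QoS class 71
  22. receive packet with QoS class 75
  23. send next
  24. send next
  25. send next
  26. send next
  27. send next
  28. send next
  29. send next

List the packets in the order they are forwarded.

insert 60 → {60}
insert 76 → {76, 60}
insert 59 → {76, 60, 59}
insert 70 → {76, 70, 60, 59}
send next → 76; now {70, 60, 59}
insert 68 → {70, 68, 60, 59}
insert 58 → {70, 68, 60, 59, 58}
insert 72 → {72, 70, 68, 60, 59, 58}
send next → 72; now {70, 68, 60, 59, 58}
insert 57 → {70, 68, 60, 59, 58, 57}
send next → 70; now {68, 60, 59, 58, 57}
insert 69 → {69, 68, 60, 59, 58, 57}
insert 64 → {69, 68, 64, 60, 59, 58, 57}
send next → 69; now {68, 64, 60, 59, 58, 57}
insert 73 → {73, 68, 64, 60, 59, 58, 57}
send next → 73; now {68, 64, 60, 59, 58, 57}
insert 62 → {68, 64, 62, 60, 59, 58, 57}
insert 55 → {68, 64, 62, 60, 59, 58, 57, 55}
send next → 68; now {64, 62, 60, 59, 58, 57, 55}
send next → 64; now {62, 60, 59, 58, 57, 55}
insert 71 → {71, 62, 60, 59, 58, 57, 55}
insert 75 → {75, 71, 62, 60, 59, 58, 57, 55}
send next → 75; now {71, 62, 60, 59, 58, 57, 55}
send next → 71; now {62, 60, 59, 58, 57, 55}
send next → 62; now {60, 59, 58, 57, 55}
send next → 60; now {59, 58, 57, 55}
send next → 59; now {58, 57, 55}
send next → 58; now {57, 55}
send next → 57; now {55}

76, 72, 70, 69, 73, 68, 64, 75, 71, 62, 60, 59, 58, 57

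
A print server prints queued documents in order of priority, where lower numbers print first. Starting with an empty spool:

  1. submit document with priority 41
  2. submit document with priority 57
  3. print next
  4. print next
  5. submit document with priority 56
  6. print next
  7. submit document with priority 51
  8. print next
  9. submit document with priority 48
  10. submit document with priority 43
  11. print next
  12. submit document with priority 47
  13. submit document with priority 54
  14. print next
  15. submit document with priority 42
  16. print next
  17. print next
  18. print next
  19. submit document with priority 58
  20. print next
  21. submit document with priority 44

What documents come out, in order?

insert 41 → {41}
insert 57 → {41, 57}
print next → 41; now {57}
print next → 57; now {}
insert 56 → {56}
print next → 56; now {}
insert 51 → {51}
print next → 51; now {}
insert 48 → {48}
insert 43 → {43, 48}
print next → 43; now {48}
insert 47 → {47, 48}
insert 54 → {47, 48, 54}
print next → 47; now {48, 54}
insert 42 → {42, 48, 54}
print next → 42; now {48, 54}
print next → 48; now {54}
print next → 54; now {}
insert 58 → {58}
print next → 58; now {}
insert 44 → {44}

41 → 57 → 56 → 51 → 43 → 47 → 42 → 48 → 54 → 58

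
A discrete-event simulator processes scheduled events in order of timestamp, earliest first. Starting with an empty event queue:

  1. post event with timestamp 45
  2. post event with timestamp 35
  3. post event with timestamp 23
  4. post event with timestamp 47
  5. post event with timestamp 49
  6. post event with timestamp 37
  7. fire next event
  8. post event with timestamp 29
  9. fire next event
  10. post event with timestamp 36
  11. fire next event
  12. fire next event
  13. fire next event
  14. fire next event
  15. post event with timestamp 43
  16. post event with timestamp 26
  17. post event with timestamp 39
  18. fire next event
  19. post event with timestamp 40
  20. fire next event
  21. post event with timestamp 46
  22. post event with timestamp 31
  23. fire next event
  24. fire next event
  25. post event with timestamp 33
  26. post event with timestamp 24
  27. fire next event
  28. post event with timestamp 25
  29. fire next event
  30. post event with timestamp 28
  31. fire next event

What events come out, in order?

23, 29, 35, 36, 37, 45, 26, 39, 31, 40, 24, 25, 28

insert 45 → {45}
insert 35 → {35, 45}
insert 23 → {23, 35, 45}
insert 47 → {23, 35, 45, 47}
insert 49 → {23, 35, 45, 47, 49}
insert 37 → {23, 35, 37, 45, 47, 49}
fire next event → 23; now {35, 37, 45, 47, 49}
insert 29 → {29, 35, 37, 45, 47, 49}
fire next event → 29; now {35, 37, 45, 47, 49}
insert 36 → {35, 36, 37, 45, 47, 49}
fire next event → 35; now {36, 37, 45, 47, 49}
fire next event → 36; now {37, 45, 47, 49}
fire next event → 37; now {45, 47, 49}
fire next event → 45; now {47, 49}
insert 43 → {43, 47, 49}
insert 26 → {26, 43, 47, 49}
insert 39 → {26, 39, 43, 47, 49}
fire next event → 26; now {39, 43, 47, 49}
insert 40 → {39, 40, 43, 47, 49}
fire next event → 39; now {40, 43, 47, 49}
insert 46 → {40, 43, 46, 47, 49}
insert 31 → {31, 40, 43, 46, 47, 49}
fire next event → 31; now {40, 43, 46, 47, 49}
fire next event → 40; now {43, 46, 47, 49}
insert 33 → {33, 43, 46, 47, 49}
insert 24 → {24, 33, 43, 46, 47, 49}
fire next event → 24; now {33, 43, 46, 47, 49}
insert 25 → {25, 33, 43, 46, 47, 49}
fire next event → 25; now {33, 43, 46, 47, 49}
insert 28 → {28, 33, 43, 46, 47, 49}
fire next event → 28; now {33, 43, 46, 47, 49}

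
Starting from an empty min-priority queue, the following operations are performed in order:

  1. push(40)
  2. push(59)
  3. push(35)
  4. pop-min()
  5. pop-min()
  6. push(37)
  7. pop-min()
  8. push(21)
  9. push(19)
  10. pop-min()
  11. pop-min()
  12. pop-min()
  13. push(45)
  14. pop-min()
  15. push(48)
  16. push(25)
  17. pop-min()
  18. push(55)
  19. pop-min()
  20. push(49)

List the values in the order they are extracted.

insert 40 → {40}
insert 59 → {40, 59}
insert 35 → {35, 40, 59}
pop-min → 35; now {40, 59}
pop-min → 40; now {59}
insert 37 → {37, 59}
pop-min → 37; now {59}
insert 21 → {21, 59}
insert 19 → {19, 21, 59}
pop-min → 19; now {21, 59}
pop-min → 21; now {59}
pop-min → 59; now {}
insert 45 → {45}
pop-min → 45; now {}
insert 48 → {48}
insert 25 → {25, 48}
pop-min → 25; now {48}
insert 55 → {48, 55}
pop-min → 48; now {55}
insert 49 → {49, 55}

35, 40, 37, 19, 21, 59, 45, 25, 48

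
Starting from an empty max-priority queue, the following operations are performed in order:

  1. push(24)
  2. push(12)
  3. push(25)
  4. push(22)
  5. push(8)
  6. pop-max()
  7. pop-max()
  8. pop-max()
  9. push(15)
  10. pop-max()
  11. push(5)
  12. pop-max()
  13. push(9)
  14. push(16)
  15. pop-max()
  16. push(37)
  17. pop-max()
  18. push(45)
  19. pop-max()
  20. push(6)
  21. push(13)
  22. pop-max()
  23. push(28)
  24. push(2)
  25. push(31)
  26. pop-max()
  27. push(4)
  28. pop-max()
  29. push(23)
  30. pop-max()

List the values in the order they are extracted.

insert 24 → {24}
insert 12 → {24, 12}
insert 25 → {25, 24, 12}
insert 22 → {25, 24, 22, 12}
insert 8 → {25, 24, 22, 12, 8}
pop-max → 25; now {24, 22, 12, 8}
pop-max → 24; now {22, 12, 8}
pop-max → 22; now {12, 8}
insert 15 → {15, 12, 8}
pop-max → 15; now {12, 8}
insert 5 → {12, 8, 5}
pop-max → 12; now {8, 5}
insert 9 → {9, 8, 5}
insert 16 → {16, 9, 8, 5}
pop-max → 16; now {9, 8, 5}
insert 37 → {37, 9, 8, 5}
pop-max → 37; now {9, 8, 5}
insert 45 → {45, 9, 8, 5}
pop-max → 45; now {9, 8, 5}
insert 6 → {9, 8, 6, 5}
insert 13 → {13, 9, 8, 6, 5}
pop-max → 13; now {9, 8, 6, 5}
insert 28 → {28, 9, 8, 6, 5}
insert 2 → {28, 9, 8, 6, 5, 2}
insert 31 → {31, 28, 9, 8, 6, 5, 2}
pop-max → 31; now {28, 9, 8, 6, 5, 2}
insert 4 → {28, 9, 8, 6, 5, 4, 2}
pop-max → 28; now {9, 8, 6, 5, 4, 2}
insert 23 → {23, 9, 8, 6, 5, 4, 2}
pop-max → 23; now {9, 8, 6, 5, 4, 2}

[25, 24, 22, 15, 12, 16, 37, 45, 13, 31, 28, 23]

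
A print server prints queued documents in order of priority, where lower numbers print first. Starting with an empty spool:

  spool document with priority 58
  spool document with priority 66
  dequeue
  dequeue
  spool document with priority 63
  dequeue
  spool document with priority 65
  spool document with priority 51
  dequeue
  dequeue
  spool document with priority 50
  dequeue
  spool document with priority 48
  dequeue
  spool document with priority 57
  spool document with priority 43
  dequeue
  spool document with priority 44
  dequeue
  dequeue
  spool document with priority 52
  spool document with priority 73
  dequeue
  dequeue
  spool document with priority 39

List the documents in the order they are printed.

insert 58 → {58}
insert 66 → {58, 66}
dequeue → 58; now {66}
dequeue → 66; now {}
insert 63 → {63}
dequeue → 63; now {}
insert 65 → {65}
insert 51 → {51, 65}
dequeue → 51; now {65}
dequeue → 65; now {}
insert 50 → {50}
dequeue → 50; now {}
insert 48 → {48}
dequeue → 48; now {}
insert 57 → {57}
insert 43 → {43, 57}
dequeue → 43; now {57}
insert 44 → {44, 57}
dequeue → 44; now {57}
dequeue → 57; now {}
insert 52 → {52}
insert 73 → {52, 73}
dequeue → 52; now {73}
dequeue → 73; now {}
insert 39 → {39}

[58, 66, 63, 51, 65, 50, 48, 43, 44, 57, 52, 73]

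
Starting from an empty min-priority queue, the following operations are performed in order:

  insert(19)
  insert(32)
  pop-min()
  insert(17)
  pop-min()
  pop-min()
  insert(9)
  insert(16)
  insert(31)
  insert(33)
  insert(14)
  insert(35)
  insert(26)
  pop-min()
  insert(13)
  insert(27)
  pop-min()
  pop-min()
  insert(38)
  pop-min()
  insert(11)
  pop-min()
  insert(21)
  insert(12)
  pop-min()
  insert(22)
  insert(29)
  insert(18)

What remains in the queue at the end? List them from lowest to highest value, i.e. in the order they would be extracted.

insert 19 → {19}
insert 32 → {19, 32}
pop-min → 19; now {32}
insert 17 → {17, 32}
pop-min → 17; now {32}
pop-min → 32; now {}
insert 9 → {9}
insert 16 → {9, 16}
insert 31 → {9, 16, 31}
insert 33 → {9, 16, 31, 33}
insert 14 → {9, 14, 16, 31, 33}
insert 35 → {9, 14, 16, 31, 33, 35}
insert 26 → {9, 14, 16, 26, 31, 33, 35}
pop-min → 9; now {14, 16, 26, 31, 33, 35}
insert 13 → {13, 14, 16, 26, 31, 33, 35}
insert 27 → {13, 14, 16, 26, 27, 31, 33, 35}
pop-min → 13; now {14, 16, 26, 27, 31, 33, 35}
pop-min → 14; now {16, 26, 27, 31, 33, 35}
insert 38 → {16, 26, 27, 31, 33, 35, 38}
pop-min → 16; now {26, 27, 31, 33, 35, 38}
insert 11 → {11, 26, 27, 31, 33, 35, 38}
pop-min → 11; now {26, 27, 31, 33, 35, 38}
insert 21 → {21, 26, 27, 31, 33, 35, 38}
insert 12 → {12, 21, 26, 27, 31, 33, 35, 38}
pop-min → 12; now {21, 26, 27, 31, 33, 35, 38}
insert 22 → {21, 22, 26, 27, 31, 33, 35, 38}
insert 29 → {21, 22, 26, 27, 29, 31, 33, 35, 38}
insert 18 → {18, 21, 22, 26, 27, 29, 31, 33, 35, 38}

18 → 21 → 22 → 26 → 27 → 29 → 31 → 33 → 35 → 38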